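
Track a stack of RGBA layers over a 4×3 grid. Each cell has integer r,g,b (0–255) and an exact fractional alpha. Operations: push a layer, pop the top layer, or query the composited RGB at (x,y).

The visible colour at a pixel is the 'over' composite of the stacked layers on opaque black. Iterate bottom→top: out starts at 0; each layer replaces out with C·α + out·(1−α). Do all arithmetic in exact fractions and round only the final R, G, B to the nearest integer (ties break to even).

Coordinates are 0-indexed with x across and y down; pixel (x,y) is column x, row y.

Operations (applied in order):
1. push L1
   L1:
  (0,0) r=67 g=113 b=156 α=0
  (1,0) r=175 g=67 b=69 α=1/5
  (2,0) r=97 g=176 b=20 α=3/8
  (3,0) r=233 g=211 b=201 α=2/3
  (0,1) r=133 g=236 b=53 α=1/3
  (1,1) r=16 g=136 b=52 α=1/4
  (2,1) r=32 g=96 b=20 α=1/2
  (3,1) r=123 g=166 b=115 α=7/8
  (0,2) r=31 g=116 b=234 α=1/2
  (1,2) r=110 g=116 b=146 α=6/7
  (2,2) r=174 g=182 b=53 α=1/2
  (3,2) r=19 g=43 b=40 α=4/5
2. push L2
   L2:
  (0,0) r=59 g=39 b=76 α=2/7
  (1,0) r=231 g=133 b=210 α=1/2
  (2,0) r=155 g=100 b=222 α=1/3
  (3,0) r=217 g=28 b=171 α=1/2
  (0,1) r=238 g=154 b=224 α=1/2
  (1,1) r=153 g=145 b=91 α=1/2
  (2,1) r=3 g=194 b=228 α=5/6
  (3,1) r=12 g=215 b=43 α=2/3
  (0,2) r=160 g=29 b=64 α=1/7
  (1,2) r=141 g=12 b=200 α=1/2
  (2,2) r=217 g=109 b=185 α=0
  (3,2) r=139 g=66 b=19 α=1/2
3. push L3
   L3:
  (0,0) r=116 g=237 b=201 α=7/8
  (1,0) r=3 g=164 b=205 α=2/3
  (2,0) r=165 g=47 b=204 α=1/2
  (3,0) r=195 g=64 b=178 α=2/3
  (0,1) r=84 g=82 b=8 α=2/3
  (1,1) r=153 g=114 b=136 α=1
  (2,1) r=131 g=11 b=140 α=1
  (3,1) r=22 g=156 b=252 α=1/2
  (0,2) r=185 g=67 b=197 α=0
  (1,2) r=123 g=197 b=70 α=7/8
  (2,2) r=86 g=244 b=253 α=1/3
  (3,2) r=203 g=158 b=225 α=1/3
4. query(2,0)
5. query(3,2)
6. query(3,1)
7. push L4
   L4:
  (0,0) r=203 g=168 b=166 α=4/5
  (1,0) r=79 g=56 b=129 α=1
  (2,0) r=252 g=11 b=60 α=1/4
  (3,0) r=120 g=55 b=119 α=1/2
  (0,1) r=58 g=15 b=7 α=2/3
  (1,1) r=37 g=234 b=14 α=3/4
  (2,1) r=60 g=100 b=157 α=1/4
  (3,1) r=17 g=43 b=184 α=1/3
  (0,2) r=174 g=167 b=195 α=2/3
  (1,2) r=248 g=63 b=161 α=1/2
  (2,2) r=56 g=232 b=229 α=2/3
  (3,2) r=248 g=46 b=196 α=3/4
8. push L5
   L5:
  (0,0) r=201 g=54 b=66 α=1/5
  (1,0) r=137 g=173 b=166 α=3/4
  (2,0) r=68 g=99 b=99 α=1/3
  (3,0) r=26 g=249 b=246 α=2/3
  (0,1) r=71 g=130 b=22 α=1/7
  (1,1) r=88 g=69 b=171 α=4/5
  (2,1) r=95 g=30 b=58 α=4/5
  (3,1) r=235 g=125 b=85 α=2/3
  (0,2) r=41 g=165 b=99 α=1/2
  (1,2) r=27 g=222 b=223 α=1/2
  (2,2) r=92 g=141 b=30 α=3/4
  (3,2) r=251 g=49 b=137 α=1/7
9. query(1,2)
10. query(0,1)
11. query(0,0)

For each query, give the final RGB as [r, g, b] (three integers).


at x=2,y=0 over L1,L2,L3:
after L1 α=3/8: [291/8, 66, 15/2]
after L2 α=1/3: [911/12, 232/3, 79]
after L3 α=1/2: [2891/24, 373/6, 283/2]
= [120, 62, 142]

at x=3,y=2 over L1,L2,L3:
after L1 α=4/5: [76/5, 172/5, 32]
after L2 α=1/2: [771/10, 251/5, 51/2]
after L3 α=1/3: [1786/15, 1292/15, 92]
rounded: [119, 86, 92]

at x=3,y=1 over L1,L2,L3:
after L1 α=7/8: [861/8, 581/4, 805/8]
after L2 α=2/3: [351/8, 767/4, 1493/24]
after L3 α=1/2: [527/16, 1391/8, 7541/48]
→ [33, 174, 157]

at x=1,y=2 over L1,L2,L3,L4,L5:
after L1 α=6/7: [660/7, 696/7, 876/7]
after L2 α=1/2: [1647/14, 390/7, 1138/7]
after L3 α=7/8: [13701/112, 10043/56, 571/7]
after L4 α=1/2: [41477/224, 13571/112, 849/7]
after L5 α=1/2: [47525/448, 38435/224, 1205/7]
= [106, 172, 172]

at x=0,y=1 over L1,L2,L3,L4,L5:
+L1 (α=1/3) → [133/3, 236/3, 53/3]
+L2 (α=1/2) → [847/6, 349/3, 725/6]
+L3 (α=2/3) → [1855/18, 841/9, 821/18]
+L4 (α=2/3) → [3943/54, 1111/27, 1073/54]
+L5 (α=1/7) → [4582/63, 3392/63, 1271/63]
= [73, 54, 20]

query (0,0) [L1,L2,L3,L4,L5] — begin 0,0,0
after L1 α=0: [0, 0, 0]
after L2 α=2/7: [118/7, 78/7, 152/7]
after L3 α=7/8: [2901/28, 11691/56, 10001/56]
after L4 α=4/5: [25637/140, 49323/280, 9437/56]
after L5 α=1/5: [32672/175, 53103/350, 10361/70]
= [187, 152, 148]


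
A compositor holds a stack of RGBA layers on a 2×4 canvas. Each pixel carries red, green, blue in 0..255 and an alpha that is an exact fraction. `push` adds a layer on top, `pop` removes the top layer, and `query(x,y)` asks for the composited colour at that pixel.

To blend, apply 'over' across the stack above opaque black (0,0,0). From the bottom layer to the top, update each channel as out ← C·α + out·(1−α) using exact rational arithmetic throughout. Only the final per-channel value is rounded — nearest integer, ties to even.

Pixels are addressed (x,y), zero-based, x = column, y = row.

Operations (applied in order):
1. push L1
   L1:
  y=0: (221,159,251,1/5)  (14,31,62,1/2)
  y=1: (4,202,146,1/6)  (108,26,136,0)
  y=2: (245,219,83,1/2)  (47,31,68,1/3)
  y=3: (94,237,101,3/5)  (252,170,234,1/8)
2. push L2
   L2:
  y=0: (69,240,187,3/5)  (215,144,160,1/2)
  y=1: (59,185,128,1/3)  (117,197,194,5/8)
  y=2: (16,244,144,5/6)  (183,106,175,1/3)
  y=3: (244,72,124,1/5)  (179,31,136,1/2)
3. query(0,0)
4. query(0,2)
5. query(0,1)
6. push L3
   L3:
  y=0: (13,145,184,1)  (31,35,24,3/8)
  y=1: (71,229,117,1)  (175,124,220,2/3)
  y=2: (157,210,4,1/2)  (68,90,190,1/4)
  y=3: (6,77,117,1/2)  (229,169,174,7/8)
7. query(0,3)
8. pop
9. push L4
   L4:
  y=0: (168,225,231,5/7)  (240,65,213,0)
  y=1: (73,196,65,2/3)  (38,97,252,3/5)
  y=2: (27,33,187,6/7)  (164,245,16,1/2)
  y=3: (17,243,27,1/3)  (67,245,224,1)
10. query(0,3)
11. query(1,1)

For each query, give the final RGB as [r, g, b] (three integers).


(0,0) stack=L1,L2; from [0,0,0]:
L1 α=1/5: [221/5, 159/5, 251/5]
L2 α=3/5: [1477/25, 3918/25, 3307/25]
→ [59, 157, 132]

at x=0,y=2 over L1,L2:
+L1 (α=1/2) → [245/2, 219/2, 83/2]
+L2 (α=5/6) → [135/4, 2659/12, 1523/12]
rounded: [34, 222, 127]

query (0,1) [L1,L2] — begin 0,0,0
L1 α=1/6: [2/3, 101/3, 73/3]
L2 α=1/3: [181/9, 757/9, 530/9]
→ [20, 84, 59]

(0,3) stack=L1,L2,L3; from [0,0,0]:
L1 α=3/5: [282/5, 711/5, 303/5]
L2 α=1/5: [2348/25, 3204/25, 1832/25]
L3 α=1/2: [1249/25, 5129/50, 4757/50]
→ [50, 103, 95]

query (0,3) [L1,L2,L4] — begin 0,0,0
after L1 α=3/5: [282/5, 711/5, 303/5]
after L2 α=1/5: [2348/25, 3204/25, 1832/25]
after L4 α=1/3: [1707/25, 4161/25, 4339/75]
= [68, 166, 58]

(1,1) stack=L1,L2,L4; from [0,0,0]:
L1 α=0: [0, 0, 0]
L2 α=5/8: [585/8, 985/8, 485/4]
L4 α=3/5: [1041/20, 2149/20, 1997/10]
= [52, 107, 200]


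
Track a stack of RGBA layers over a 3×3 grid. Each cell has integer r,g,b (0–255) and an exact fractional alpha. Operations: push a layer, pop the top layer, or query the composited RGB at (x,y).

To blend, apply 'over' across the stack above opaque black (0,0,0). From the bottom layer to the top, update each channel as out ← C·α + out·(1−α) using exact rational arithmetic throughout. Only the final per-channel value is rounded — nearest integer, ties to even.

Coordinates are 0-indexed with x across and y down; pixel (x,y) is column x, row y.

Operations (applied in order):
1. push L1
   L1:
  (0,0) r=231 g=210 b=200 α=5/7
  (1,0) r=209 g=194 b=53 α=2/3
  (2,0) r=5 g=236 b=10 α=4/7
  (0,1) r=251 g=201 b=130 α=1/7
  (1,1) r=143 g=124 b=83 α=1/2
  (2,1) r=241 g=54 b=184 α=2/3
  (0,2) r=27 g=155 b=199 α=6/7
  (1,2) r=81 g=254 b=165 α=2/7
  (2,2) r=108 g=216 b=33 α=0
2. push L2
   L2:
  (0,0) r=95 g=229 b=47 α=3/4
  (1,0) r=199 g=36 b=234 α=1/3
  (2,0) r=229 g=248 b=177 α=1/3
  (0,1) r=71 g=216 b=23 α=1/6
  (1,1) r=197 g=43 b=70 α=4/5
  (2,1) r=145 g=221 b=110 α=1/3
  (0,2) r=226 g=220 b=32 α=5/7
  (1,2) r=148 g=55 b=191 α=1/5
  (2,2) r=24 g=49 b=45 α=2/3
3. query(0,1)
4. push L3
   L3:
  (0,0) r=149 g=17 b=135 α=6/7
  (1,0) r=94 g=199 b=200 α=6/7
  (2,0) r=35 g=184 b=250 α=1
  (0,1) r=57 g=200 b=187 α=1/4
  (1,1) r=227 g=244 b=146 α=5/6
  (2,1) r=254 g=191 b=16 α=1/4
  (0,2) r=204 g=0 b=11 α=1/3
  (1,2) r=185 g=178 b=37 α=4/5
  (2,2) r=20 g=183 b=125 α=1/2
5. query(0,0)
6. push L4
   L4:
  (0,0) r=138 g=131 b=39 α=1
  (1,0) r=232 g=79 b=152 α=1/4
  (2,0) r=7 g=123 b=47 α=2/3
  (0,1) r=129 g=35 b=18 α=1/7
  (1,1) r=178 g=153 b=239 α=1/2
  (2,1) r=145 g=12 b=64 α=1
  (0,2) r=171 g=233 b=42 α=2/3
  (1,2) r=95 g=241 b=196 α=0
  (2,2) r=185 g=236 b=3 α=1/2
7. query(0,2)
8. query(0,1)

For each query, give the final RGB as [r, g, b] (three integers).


(0,1) stack=L1,L2; from [0,0,0]:
+L1 (α=1/7) → [251/7, 201/7, 130/7]
+L2 (α=1/6) → [292/7, 839/14, 811/42]
rounded: [42, 60, 19]

(0,0) stack=L1,L2,L3; from [0,0,0]:
+L1 (α=5/7) → [165, 150, 1000/7]
+L2 (α=3/4) → [225/2, 837/4, 1987/28]
+L3 (α=6/7) → [2013/14, 1245/28, 24667/196]
rounded: [144, 44, 126]

(0,2) stack=L1,L2,L3,L4; from [0,0,0]:
+L1 (α=6/7) → [162/7, 930/7, 1194/7]
+L2 (α=5/7) → [8234/49, 9560/49, 3508/49]
+L3 (α=1/3) → [26464/147, 19120/147, 7555/147]
+L4 (α=2/3) → [76738/441, 87622/441, 19903/441]
rounded: [174, 199, 45]

(0,1) stack=L1,L2,L3,L4; from [0,0,0]:
L1 α=1/7: [251/7, 201/7, 130/7]
L2 α=1/6: [292/7, 839/14, 811/42]
L3 α=1/4: [1275/28, 5317/56, 3429/56]
L4 α=1/7: [5631/98, 16931/196, 10791/196]
→ [57, 86, 55]


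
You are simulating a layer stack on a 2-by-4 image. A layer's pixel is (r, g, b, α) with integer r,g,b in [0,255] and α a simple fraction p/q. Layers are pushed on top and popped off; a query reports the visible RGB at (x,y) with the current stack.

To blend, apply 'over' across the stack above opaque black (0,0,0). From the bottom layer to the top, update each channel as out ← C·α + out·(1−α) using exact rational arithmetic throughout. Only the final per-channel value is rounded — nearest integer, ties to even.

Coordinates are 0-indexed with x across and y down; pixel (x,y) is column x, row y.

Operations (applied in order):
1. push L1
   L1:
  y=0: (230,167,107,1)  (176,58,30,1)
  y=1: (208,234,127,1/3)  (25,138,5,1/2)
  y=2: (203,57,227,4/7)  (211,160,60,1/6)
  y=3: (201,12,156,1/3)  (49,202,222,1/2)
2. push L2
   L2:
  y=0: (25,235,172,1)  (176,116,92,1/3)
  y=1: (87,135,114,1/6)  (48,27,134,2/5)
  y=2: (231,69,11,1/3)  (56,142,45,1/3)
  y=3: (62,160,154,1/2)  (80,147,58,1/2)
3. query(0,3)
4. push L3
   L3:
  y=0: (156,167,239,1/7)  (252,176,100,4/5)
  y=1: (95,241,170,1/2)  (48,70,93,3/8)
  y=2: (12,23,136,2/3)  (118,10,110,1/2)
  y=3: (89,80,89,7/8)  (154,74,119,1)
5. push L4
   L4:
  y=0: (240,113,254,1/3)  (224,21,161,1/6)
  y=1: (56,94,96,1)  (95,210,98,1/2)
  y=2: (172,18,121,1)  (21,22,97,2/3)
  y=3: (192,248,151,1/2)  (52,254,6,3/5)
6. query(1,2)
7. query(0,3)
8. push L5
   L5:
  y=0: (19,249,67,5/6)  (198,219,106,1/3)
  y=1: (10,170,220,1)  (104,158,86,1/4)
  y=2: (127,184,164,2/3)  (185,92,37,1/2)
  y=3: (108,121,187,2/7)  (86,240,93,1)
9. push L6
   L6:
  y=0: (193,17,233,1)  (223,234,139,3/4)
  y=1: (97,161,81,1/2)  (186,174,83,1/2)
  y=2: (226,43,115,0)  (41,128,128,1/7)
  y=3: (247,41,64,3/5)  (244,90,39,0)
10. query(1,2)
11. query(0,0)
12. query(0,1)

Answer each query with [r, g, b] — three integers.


(0,3) stack=L1,L2; from [0,0,0]:
L1 α=1/3: [67, 4, 52]
L2 α=1/2: [129/2, 82, 103]
= [64, 82, 103]

(1,2) stack=L1,L2,L3,L4; from [0,0,0]:
L1 α=1/6: [211/6, 80/3, 10]
L2 α=1/3: [379/9, 586/9, 65/3]
L3 α=1/2: [1441/18, 338/9, 395/6]
L4 α=2/3: [2197/54, 734/27, 1559/18]
= [41, 27, 87]

(0,3) stack=L1,L2,L3,L4; from [0,0,0]:
after L1 α=1/3: [67, 4, 52]
after L2 α=1/2: [129/2, 82, 103]
after L3 α=7/8: [1375/16, 321/4, 363/4]
after L4 α=1/2: [4447/32, 1313/8, 967/8]
= [139, 164, 121]

(1,2) stack=L1,L2,L3,L4,L5,L6; from [0,0,0]:
L1 α=1/6: [211/6, 80/3, 10]
L2 α=1/3: [379/9, 586/9, 65/3]
L3 α=1/2: [1441/18, 338/9, 395/6]
L4 α=2/3: [2197/54, 734/27, 1559/18]
L5 α=1/2: [12187/108, 1609/27, 2225/36]
L6 α=1/7: [12925/126, 4370/63, 2993/42]
→ [103, 69, 71]

(0,0) stack=L1,L2,L3,L4,L5,L6; from [0,0,0]:
+L1 (α=1) → [230, 167, 107]
+L2 (α=1) → [25, 235, 172]
+L3 (α=1/7) → [306/7, 1577/7, 1271/7]
+L4 (α=1/3) → [764/7, 1315/7, 1440/7]
+L5 (α=5/6) → [1429/42, 5015/21, 3785/42]
+L6 (α=1) → [193, 17, 233]
→ [193, 17, 233]

at x=0,y=1 over L1,L2,L3,L4,L5,L6:
after L1 α=1/3: [208/3, 78, 127/3]
after L2 α=1/6: [1301/18, 175/2, 977/18]
after L3 α=1/2: [3011/36, 657/4, 4037/36]
after L4 α=1: [56, 94, 96]
after L5 α=1: [10, 170, 220]
after L6 α=1/2: [107/2, 331/2, 301/2]
= [54, 166, 150]


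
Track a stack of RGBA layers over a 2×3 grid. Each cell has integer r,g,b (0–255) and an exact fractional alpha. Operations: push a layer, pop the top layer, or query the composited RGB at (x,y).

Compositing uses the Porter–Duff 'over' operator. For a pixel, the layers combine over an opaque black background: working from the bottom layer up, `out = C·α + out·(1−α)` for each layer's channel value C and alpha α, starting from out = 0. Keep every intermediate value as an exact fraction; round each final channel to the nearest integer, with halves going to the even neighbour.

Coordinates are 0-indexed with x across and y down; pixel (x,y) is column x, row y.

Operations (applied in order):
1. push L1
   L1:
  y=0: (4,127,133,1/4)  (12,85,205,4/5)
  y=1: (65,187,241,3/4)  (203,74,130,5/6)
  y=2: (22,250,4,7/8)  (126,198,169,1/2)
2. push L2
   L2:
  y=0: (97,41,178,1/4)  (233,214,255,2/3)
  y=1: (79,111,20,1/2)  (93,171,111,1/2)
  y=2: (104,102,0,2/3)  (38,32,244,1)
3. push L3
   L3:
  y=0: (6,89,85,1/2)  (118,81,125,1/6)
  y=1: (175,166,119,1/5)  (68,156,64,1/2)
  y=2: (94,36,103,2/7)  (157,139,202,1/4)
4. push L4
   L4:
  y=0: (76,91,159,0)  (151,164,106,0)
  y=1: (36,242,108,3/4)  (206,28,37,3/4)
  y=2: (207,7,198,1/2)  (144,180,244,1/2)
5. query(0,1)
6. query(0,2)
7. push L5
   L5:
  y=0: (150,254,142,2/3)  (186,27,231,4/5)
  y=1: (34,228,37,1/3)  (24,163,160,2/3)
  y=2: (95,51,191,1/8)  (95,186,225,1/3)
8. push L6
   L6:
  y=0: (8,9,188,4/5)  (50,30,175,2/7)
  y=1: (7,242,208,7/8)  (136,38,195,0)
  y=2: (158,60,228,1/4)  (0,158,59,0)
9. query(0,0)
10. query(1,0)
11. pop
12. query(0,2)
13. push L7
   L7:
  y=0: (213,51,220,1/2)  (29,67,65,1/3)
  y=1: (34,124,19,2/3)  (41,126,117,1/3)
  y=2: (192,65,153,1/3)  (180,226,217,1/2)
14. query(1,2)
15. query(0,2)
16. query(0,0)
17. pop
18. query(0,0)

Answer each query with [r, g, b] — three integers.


at x=0,y=1 over L1,L2,L3,L4:
L1 α=3/4: [195/4, 561/4, 723/4]
L2 α=1/2: [511/8, 1005/8, 803/8]
L3 α=1/5: [861/10, 1337/10, 1041/10]
L4 α=3/4: [1941/40, 8597/40, 4281/40]
→ [49, 215, 107]

query (0,2) [L1,L2,L3,L4] — begin 0,0,0
L1 α=7/8: [77/4, 875/4, 7/2]
L2 α=2/3: [303/4, 1691/12, 7/6]
L3 α=2/7: [2267/28, 9319/84, 1271/42]
L4 α=1/2: [8063/56, 9907/168, 9587/84]
→ [144, 59, 114]

(0,0) stack=L1,L2,L3,L4,L5,L6; from [0,0,0]:
L1 α=1/4: [1, 127/4, 133/4]
L2 α=1/4: [25, 545/16, 1111/16]
L3 α=1/2: [31/2, 1969/32, 2471/32]
L4 α=0: [31/2, 1969/32, 2471/32]
L5 α=2/3: [631/6, 6075/32, 3853/32]
L6 α=4/5: [823/30, 7227/160, 27917/160]
rounded: [27, 45, 174]

at x=1,y=0 over L1,L2,L3,L4,L5,L6:
after L1 α=4/5: [48/5, 68, 164]
after L2 α=2/3: [2378/15, 496/3, 674/3]
after L3 α=1/6: [1366/9, 2723/18, 3745/18]
after L4 α=0: [1366/9, 2723/18, 3745/18]
after L5 α=4/5: [8062/45, 4667/90, 20377/90]
after L6 α=2/7: [8962/63, 821/18, 3811/18]
rounded: [142, 46, 212]

(0,2) stack=L1,L2,L3,L4,L5; from [0,0,0]:
L1 α=7/8: [77/4, 875/4, 7/2]
L2 α=2/3: [303/4, 1691/12, 7/6]
L3 α=2/7: [2267/28, 9319/84, 1271/42]
L4 α=1/2: [8063/56, 9907/168, 9587/84]
L5 α=1/8: [8823/64, 11131/192, 11879/96]
= [138, 58, 124]

at x=1,y=2 over L1,L2,L3,L4,L5,L7:
L1 α=1/2: [63, 99, 169/2]
L2 α=1: [38, 32, 244]
L3 α=1/4: [271/4, 235/4, 467/2]
L4 α=1/2: [847/8, 955/8, 955/4]
L5 α=1/3: [409/4, 1699/12, 1405/6]
L7 α=1/2: [1129/8, 4411/24, 2707/12]
= [141, 184, 226]

at x=0,y=2 over L1,L2,L3,L4,L5,L7:
after L1 α=7/8: [77/4, 875/4, 7/2]
after L2 α=2/3: [303/4, 1691/12, 7/6]
after L3 α=2/7: [2267/28, 9319/84, 1271/42]
after L4 α=1/2: [8063/56, 9907/168, 9587/84]
after L5 α=1/8: [8823/64, 11131/192, 11879/96]
after L7 α=1/3: [4989/32, 17371/288, 19223/144]
→ [156, 60, 133]

at x=0,y=0 over L1,L2,L3,L4,L5,L7:
after L1 α=1/4: [1, 127/4, 133/4]
after L2 α=1/4: [25, 545/16, 1111/16]
after L3 α=1/2: [31/2, 1969/32, 2471/32]
after L4 α=0: [31/2, 1969/32, 2471/32]
after L5 α=2/3: [631/6, 6075/32, 3853/32]
after L7 α=1/2: [1909/12, 7707/64, 10893/64]
= [159, 120, 170]

at x=0,y=0 over L1,L2,L3,L4,L5:
after L1 α=1/4: [1, 127/4, 133/4]
after L2 α=1/4: [25, 545/16, 1111/16]
after L3 α=1/2: [31/2, 1969/32, 2471/32]
after L4 α=0: [31/2, 1969/32, 2471/32]
after L5 α=2/3: [631/6, 6075/32, 3853/32]
→ [105, 190, 120]


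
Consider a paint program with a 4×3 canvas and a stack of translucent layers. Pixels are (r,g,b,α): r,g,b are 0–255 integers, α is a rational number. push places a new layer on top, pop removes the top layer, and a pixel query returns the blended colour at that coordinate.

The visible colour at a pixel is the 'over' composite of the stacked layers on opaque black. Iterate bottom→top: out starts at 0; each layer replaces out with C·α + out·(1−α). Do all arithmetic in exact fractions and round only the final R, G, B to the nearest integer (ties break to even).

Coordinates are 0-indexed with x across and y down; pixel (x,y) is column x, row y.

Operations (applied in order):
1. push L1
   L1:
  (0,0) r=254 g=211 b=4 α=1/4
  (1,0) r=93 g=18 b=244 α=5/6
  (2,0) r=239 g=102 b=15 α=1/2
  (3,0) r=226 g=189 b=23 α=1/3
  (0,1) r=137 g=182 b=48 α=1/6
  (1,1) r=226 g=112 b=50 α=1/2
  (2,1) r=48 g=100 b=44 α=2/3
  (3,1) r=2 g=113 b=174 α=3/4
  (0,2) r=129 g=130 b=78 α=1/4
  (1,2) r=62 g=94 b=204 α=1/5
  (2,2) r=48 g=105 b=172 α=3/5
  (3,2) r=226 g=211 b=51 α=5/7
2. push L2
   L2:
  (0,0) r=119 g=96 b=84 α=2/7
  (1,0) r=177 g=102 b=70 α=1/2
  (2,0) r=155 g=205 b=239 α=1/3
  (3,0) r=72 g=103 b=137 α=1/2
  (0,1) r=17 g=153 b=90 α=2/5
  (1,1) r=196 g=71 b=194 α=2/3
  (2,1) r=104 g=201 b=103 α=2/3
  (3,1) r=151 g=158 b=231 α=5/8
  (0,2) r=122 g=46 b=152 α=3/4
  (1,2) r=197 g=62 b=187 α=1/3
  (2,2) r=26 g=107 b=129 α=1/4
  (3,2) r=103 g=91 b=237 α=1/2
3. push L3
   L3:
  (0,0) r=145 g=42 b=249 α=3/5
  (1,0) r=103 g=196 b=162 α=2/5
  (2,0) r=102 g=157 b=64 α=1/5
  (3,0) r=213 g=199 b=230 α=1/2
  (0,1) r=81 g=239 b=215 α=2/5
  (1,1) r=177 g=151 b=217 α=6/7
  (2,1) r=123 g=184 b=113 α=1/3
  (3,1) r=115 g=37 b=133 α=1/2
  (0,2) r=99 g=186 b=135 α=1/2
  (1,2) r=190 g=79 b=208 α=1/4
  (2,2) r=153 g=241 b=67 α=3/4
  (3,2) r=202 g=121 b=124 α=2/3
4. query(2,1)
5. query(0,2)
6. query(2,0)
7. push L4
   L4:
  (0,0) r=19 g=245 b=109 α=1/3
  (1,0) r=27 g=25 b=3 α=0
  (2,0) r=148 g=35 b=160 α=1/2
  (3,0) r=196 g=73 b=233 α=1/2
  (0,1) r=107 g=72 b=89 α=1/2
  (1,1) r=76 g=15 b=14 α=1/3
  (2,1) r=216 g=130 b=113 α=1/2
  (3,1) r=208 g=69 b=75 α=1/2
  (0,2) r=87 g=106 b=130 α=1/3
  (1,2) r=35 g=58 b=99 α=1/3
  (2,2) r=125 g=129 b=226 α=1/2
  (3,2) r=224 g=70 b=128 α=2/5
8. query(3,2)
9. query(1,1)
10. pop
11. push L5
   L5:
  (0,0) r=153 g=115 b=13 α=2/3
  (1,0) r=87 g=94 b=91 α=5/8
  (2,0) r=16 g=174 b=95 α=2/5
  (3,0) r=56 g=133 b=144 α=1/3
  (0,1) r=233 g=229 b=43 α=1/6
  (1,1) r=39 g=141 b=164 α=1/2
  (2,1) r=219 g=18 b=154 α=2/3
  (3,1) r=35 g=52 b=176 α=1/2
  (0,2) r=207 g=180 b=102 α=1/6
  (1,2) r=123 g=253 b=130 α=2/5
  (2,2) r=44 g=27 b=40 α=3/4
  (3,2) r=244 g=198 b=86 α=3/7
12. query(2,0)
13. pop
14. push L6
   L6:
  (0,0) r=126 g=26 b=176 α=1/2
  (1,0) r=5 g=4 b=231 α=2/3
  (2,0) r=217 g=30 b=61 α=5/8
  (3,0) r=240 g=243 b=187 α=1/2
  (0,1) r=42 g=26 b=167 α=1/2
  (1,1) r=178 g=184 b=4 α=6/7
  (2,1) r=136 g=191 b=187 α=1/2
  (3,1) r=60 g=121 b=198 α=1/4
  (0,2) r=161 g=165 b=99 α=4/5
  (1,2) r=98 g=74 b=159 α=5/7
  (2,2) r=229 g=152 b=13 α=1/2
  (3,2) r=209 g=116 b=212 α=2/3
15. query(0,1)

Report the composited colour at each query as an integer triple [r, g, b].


query (2,1) [L1,L2,L3] — begin 0,0,0
L1 α=2/3: [32, 200/3, 88/3]
L2 α=2/3: [80, 1406/9, 706/9]
L3 α=1/3: [283/3, 4468/27, 2429/27]
→ [94, 165, 90]

(0,2) stack=L1,L2,L3; from [0,0,0]:
L1 α=1/4: [129/4, 65/2, 39/2]
L2 α=3/4: [1593/16, 341/8, 951/8]
L3 α=1/2: [3177/32, 1829/16, 2031/16]
→ [99, 114, 127]

query (2,0) [L1,L2,L3] — begin 0,0,0
L1 α=1/2: [239/2, 51, 15/2]
L2 α=1/3: [394/3, 307/3, 254/3]
L3 α=1/5: [1882/15, 1699/15, 1208/15]
→ [125, 113, 81]

query (3,2) [L1,L2,L3,L4] — begin 0,0,0
after L1 α=5/7: [1130/7, 1055/7, 255/7]
after L2 α=1/2: [1851/14, 846/7, 957/7]
after L3 α=2/3: [7507/42, 2540/21, 2693/21]
after L4 α=2/5: [13779/70, 704/7, 897/7]
rounded: [197, 101, 128]

at x=1,y=1 over L1,L2,L3,L4:
+L1 (α=1/2) → [113, 56, 25]
+L2 (α=2/3) → [505/3, 66, 413/3]
+L3 (α=6/7) → [3691/21, 972/7, 617/3]
+L4 (α=1/3) → [8978/63, 683/7, 1276/9]
rounded: [143, 98, 142]

(2,0) stack=L1,L2,L3,L5; from [0,0,0]:
after L1 α=1/2: [239/2, 51, 15/2]
after L2 α=1/3: [394/3, 307/3, 254/3]
after L3 α=1/5: [1882/15, 1699/15, 1208/15]
after L5 α=2/5: [2042/25, 3439/25, 2158/25]
→ [82, 138, 86]

at x=0,y=1 over L1,L2,L3,L6:
+L1 (α=1/6) → [137/6, 91/3, 8]
+L2 (α=2/5) → [41/2, 397/5, 204/5]
+L3 (α=2/5) → [447/10, 3581/25, 2762/25]
+L6 (α=1/2) → [867/20, 4231/50, 6937/50]
rounded: [43, 85, 139]


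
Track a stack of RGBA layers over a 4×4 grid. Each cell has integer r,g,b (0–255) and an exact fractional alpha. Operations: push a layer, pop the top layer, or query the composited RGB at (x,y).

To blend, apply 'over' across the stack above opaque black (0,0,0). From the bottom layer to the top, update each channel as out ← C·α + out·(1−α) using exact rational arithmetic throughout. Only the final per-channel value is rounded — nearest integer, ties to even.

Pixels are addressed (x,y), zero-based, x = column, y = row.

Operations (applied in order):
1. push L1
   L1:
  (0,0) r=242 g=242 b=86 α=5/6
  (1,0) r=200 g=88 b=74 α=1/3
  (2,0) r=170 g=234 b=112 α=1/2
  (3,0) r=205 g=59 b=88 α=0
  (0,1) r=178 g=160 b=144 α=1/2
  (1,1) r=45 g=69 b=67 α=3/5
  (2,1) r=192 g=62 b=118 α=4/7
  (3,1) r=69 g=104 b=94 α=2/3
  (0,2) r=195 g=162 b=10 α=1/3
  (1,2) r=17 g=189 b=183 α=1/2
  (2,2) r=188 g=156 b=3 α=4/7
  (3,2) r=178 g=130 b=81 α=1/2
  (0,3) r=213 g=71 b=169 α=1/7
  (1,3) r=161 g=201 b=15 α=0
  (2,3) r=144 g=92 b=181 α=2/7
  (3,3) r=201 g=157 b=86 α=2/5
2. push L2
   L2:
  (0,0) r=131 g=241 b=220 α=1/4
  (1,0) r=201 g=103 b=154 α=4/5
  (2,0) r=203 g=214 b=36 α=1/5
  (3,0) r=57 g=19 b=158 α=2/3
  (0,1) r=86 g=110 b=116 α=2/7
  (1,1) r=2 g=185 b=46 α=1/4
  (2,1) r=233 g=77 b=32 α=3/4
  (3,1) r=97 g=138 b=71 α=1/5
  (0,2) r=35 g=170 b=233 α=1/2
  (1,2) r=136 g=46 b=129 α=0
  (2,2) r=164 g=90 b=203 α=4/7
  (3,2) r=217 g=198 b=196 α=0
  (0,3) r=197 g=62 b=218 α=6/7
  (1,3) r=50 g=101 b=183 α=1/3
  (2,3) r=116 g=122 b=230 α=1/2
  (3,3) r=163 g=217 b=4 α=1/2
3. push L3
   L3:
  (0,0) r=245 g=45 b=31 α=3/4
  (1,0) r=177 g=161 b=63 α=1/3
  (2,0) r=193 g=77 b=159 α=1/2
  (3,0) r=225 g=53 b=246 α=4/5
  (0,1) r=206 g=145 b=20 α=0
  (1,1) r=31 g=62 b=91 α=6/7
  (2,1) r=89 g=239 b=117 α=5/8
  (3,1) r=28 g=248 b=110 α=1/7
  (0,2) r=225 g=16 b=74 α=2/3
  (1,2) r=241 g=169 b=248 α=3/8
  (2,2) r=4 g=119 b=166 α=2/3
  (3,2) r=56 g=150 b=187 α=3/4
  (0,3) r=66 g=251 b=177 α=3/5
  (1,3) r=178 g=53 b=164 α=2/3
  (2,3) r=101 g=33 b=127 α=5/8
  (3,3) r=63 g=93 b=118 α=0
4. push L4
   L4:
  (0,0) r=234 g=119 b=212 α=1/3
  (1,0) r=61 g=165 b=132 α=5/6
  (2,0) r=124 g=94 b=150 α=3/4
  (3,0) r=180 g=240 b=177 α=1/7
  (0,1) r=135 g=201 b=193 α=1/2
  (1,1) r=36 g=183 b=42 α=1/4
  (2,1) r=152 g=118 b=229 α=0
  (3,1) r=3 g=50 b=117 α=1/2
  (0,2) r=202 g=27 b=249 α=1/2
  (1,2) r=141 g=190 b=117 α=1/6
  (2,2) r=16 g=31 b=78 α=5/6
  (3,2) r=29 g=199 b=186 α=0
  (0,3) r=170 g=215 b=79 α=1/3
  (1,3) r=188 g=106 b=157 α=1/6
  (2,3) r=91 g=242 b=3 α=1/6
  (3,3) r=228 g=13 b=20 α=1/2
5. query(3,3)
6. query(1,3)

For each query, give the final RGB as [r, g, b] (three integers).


at x=3,y=3 over L1,L2,L3,L4:
L1 α=2/5: [402/5, 314/5, 172/5]
L2 α=1/2: [1217/10, 1399/10, 96/5]
L3 α=0: [1217/10, 1399/10, 96/5]
L4 α=1/2: [3497/20, 1529/20, 98/5]
→ [175, 76, 20]

(1,3) stack=L1,L2,L3,L4; from [0,0,0]:
after L1 α=0: [0, 0, 0]
after L2 α=1/3: [50/3, 101/3, 61]
after L3 α=2/3: [1118/9, 419/9, 389/3]
after L4 α=1/6: [3641/27, 3049/54, 1208/9]
= [135, 56, 134]


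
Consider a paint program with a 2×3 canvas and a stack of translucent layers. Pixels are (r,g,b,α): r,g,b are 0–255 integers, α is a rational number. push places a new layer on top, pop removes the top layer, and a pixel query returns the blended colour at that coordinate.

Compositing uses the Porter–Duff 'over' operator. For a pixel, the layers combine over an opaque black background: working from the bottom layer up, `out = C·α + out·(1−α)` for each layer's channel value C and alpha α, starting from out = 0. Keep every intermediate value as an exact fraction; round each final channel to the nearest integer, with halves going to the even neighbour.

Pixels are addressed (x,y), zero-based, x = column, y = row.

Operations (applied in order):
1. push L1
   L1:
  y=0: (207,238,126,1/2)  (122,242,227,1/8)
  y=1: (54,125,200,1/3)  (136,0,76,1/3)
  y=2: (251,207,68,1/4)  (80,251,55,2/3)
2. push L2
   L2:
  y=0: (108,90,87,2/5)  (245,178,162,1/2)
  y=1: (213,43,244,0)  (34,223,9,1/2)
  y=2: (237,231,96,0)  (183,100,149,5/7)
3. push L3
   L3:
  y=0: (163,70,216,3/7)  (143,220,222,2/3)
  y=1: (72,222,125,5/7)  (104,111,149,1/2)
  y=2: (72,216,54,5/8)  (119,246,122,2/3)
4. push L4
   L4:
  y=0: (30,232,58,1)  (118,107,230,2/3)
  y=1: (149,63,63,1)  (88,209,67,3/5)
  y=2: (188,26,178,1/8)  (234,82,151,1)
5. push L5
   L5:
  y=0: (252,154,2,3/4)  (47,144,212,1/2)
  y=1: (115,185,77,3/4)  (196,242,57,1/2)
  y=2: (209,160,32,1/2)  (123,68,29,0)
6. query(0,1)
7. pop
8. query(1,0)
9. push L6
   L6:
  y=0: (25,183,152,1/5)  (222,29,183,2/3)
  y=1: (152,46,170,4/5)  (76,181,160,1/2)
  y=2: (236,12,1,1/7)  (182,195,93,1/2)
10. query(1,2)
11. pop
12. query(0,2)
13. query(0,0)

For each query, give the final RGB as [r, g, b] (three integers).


at x=0,y=1 over L1,L2,L3,L4,L5:
+L1 (α=1/3) → [18, 125/3, 200/3]
+L2 (α=0) → [18, 125/3, 200/3]
+L3 (α=5/7) → [396/7, 3580/21, 325/3]
+L4 (α=1) → [149, 63, 63]
+L5 (α=3/4) → [247/2, 309/2, 147/2]
rounded: [124, 154, 74]

(1,0) stack=L1,L2,L3,L4; from [0,0,0]:
L1 α=1/8: [61/4, 121/4, 227/8]
L2 α=1/2: [1041/8, 833/8, 1523/16]
L3 α=2/3: [3329/24, 1451/8, 8627/48]
L4 α=2/3: [8993/72, 3163/24, 30707/144]
= [125, 132, 213]

query (1,2) [L1,L2,L3,L4,L6] — begin 0,0,0
L1 α=2/3: [160/3, 502/3, 110/3]
L2 α=5/7: [3065/21, 2504/21, 2455/21]
L3 α=2/3: [8063/63, 12836/63, 7579/63]
L4 α=1: [234, 82, 151]
L6 α=1/2: [208, 277/2, 122]
→ [208, 138, 122]

(0,2) stack=L1,L2,L3,L4; from [0,0,0]:
L1 α=1/4: [251/4, 207/4, 17]
L2 α=0: [251/4, 207/4, 17]
L3 α=5/8: [2193/32, 4941/32, 321/8]
L4 α=1/8: [21367/256, 35419/256, 3671/64]
rounded: [83, 138, 57]

at x=0,y=0 over L1,L2,L3,L4:
+L1 (α=1/2) → [207/2, 119, 63]
+L2 (α=2/5) → [1053/10, 537/5, 363/5]
+L3 (α=3/7) → [4551/35, 3198/35, 4692/35]
+L4 (α=1) → [30, 232, 58]
rounded: [30, 232, 58]


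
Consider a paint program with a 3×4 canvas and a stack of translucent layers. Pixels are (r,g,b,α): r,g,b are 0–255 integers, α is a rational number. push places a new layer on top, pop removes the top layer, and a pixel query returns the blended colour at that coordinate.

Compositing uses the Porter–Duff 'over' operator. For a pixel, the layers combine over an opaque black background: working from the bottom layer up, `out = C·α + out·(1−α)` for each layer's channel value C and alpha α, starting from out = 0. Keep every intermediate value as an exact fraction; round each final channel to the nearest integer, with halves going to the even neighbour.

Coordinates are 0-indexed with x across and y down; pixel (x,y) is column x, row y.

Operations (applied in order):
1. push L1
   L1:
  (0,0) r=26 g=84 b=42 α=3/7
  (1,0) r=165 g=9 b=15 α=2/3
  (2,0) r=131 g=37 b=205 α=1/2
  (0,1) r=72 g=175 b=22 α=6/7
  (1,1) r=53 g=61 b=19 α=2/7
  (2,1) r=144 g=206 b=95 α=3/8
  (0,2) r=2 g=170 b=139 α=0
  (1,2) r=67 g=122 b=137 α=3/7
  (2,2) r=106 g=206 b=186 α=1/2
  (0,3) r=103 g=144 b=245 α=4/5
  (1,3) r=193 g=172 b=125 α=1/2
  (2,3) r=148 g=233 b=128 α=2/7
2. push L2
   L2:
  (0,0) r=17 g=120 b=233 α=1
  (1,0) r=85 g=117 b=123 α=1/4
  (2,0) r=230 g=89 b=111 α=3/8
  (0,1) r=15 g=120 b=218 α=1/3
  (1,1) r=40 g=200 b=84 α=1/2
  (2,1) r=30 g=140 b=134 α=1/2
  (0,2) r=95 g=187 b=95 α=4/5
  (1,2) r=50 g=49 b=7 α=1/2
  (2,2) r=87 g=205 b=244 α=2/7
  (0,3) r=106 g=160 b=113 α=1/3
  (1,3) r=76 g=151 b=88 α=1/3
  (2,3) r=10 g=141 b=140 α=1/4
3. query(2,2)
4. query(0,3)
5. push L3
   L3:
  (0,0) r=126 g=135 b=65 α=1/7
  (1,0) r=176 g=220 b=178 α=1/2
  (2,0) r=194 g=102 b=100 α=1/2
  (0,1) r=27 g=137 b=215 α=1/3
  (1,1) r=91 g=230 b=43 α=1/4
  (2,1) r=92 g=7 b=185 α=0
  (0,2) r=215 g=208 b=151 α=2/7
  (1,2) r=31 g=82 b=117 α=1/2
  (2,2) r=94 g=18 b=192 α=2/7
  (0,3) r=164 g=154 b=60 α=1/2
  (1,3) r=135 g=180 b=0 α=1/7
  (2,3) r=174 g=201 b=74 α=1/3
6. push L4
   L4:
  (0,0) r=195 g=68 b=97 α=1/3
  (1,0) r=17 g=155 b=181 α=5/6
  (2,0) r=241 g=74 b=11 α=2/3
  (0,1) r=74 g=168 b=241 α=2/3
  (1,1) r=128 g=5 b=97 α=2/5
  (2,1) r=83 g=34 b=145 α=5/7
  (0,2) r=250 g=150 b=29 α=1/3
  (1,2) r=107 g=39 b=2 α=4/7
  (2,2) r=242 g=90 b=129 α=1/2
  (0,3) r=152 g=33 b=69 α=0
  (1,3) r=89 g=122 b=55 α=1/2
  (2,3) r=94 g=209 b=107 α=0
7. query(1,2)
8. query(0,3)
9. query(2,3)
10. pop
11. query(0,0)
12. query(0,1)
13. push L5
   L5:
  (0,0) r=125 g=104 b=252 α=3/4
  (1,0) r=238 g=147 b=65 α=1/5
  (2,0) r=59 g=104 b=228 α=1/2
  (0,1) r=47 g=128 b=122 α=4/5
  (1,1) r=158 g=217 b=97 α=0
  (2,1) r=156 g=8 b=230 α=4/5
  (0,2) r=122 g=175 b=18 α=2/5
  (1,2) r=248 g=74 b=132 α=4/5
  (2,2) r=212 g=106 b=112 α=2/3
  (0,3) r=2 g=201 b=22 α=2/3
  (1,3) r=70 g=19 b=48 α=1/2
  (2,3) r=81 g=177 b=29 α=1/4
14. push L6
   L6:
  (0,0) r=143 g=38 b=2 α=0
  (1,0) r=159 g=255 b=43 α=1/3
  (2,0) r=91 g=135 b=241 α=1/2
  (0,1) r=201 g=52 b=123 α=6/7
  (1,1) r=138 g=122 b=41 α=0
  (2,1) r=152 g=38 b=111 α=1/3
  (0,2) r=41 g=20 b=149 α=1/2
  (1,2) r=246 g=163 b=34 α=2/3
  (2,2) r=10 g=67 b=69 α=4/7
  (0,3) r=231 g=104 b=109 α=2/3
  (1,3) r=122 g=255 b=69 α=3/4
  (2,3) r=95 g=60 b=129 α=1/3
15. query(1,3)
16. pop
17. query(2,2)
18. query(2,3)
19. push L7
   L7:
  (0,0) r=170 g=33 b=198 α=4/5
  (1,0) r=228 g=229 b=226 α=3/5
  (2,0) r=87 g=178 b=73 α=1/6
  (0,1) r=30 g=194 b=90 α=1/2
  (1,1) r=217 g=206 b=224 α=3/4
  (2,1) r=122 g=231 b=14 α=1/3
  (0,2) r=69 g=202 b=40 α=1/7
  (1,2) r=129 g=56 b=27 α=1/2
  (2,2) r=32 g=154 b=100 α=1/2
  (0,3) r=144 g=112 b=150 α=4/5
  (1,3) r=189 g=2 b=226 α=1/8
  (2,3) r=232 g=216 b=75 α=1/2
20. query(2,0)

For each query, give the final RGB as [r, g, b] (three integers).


(2,2) stack=L1,L2; from [0,0,0]:
L1 α=1/2: [53, 103, 93]
L2 α=2/7: [439/7, 925/7, 953/7]
= [63, 132, 136]

query (0,3) [L1,L2] — begin 0,0,0
after L1 α=4/5: [412/5, 576/5, 196]
after L2 α=1/3: [1354/15, 1952/15, 505/3]
= [90, 130, 168]

query (1,2) [L1,L2,L3,L4] — begin 0,0,0
after L1 α=3/7: [201/7, 366/7, 411/7]
after L2 α=1/2: [551/14, 709/14, 230/7]
after L3 α=1/2: [985/28, 1857/28, 1049/14]
after L4 α=4/7: [14939/196, 9939/196, 3259/98]
→ [76, 51, 33]

at x=0,y=3 over L1,L2,L3,L4:
+L1 (α=4/5) → [412/5, 576/5, 196]
+L2 (α=1/3) → [1354/15, 1952/15, 505/3]
+L3 (α=1/2) → [1907/15, 2131/15, 685/6]
+L4 (α=0) → [1907/15, 2131/15, 685/6]
→ [127, 142, 114]

(2,3) stack=L1,L2,L3,L4; from [0,0,0]:
after L1 α=2/7: [296/7, 466/7, 256/7]
after L2 α=1/4: [479/14, 2385/28, 437/7]
after L3 α=1/3: [1697/21, 1733/14, 464/7]
after L4 α=0: [1697/21, 1733/14, 464/7]
= [81, 124, 66]

at x=0,y=0 over L1,L2,L3:
L1 α=3/7: [78/7, 36, 18]
L2 α=1: [17, 120, 233]
L3 α=1/7: [228/7, 855/7, 209]
→ [33, 122, 209]

(0,1) stack=L1,L2,L3; from [0,0,0]:
+L1 (α=6/7) → [432/7, 150, 132/7]
+L2 (α=1/3) → [323/7, 140, 1790/21]
+L3 (α=1/3) → [835/21, 139, 8095/63]
→ [40, 139, 128]

query (1,3) [L1,L2,L3,L5,L6] — begin 0,0,0
+L1 (α=1/2) → [193/2, 86, 125/2]
+L2 (α=1/3) → [269/3, 323/3, 71]
+L3 (α=1/7) → [673/7, 118, 426/7]
+L5 (α=1/2) → [1163/14, 137/2, 381/7]
+L6 (α=3/4) → [6287/56, 1667/8, 915/14]
= [112, 208, 65]

(2,2) stack=L1,L2,L3,L5; from [0,0,0]:
+L1 (α=1/2) → [53, 103, 93]
+L2 (α=2/7) → [439/7, 925/7, 953/7]
+L3 (α=2/7) → [3511/49, 4877/49, 7453/49]
+L5 (α=2/3) → [24287/147, 15265/147, 6143/49]
= [165, 104, 125]

(2,3) stack=L1,L2,L3,L5; from [0,0,0]:
+L1 (α=2/7) → [296/7, 466/7, 256/7]
+L2 (α=1/4) → [479/14, 2385/28, 437/7]
+L3 (α=1/3) → [1697/21, 1733/14, 464/7]
+L5 (α=1/4) → [566/7, 7677/56, 1595/28]
→ [81, 137, 57]

(2,0) stack=L1,L2,L3,L5,L7; from [0,0,0]:
+L1 (α=1/2) → [131/2, 37/2, 205/2]
+L2 (α=3/8) → [2035/16, 719/16, 1691/16]
+L3 (α=1/2) → [5139/32, 2351/32, 3291/32]
+L5 (α=1/2) → [7027/64, 5679/64, 10587/64]
+L7 (α=1/6) → [40703/384, 39787/384, 57607/384]
→ [106, 104, 150]


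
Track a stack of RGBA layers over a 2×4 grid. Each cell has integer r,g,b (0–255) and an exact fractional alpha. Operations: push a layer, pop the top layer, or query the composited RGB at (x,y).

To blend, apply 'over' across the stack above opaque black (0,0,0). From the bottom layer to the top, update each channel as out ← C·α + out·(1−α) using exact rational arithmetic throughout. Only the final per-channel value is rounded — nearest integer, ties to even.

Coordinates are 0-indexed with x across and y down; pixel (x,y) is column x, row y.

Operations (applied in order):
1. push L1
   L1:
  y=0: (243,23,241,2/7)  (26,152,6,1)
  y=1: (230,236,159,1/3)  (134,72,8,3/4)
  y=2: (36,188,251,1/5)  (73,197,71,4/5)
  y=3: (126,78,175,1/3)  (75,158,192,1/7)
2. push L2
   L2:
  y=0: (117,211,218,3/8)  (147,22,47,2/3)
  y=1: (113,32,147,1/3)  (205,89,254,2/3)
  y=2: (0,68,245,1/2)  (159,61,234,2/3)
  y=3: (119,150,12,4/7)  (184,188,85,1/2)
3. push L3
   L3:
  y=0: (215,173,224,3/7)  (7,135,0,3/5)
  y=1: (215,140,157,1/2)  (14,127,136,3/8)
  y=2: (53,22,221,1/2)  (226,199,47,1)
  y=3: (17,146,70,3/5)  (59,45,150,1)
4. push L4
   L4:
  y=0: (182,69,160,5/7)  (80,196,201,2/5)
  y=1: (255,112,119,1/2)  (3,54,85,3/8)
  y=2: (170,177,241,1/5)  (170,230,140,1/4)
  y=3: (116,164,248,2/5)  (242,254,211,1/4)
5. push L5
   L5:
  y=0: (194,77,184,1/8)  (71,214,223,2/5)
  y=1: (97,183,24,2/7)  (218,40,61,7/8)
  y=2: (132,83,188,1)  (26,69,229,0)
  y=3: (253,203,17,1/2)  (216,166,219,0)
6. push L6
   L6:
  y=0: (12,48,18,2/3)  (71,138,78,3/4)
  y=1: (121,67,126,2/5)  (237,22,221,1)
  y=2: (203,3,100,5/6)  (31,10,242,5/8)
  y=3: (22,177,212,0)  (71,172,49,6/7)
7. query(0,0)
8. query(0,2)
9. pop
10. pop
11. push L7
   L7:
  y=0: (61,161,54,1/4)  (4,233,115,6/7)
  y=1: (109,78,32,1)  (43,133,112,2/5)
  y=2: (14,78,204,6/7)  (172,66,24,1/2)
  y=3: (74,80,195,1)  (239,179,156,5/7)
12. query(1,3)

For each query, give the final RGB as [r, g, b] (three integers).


at x=0,y=0 over L1,L2,L3,L4,L5,L6:
+L1 (α=2/7) → [486/7, 46/7, 482/7]
+L2 (α=3/8) → [4887/56, 4661/56, 1747/14]
+L3 (α=3/7) → [13917/98, 11927/98, 8198/49]
+L4 (α=5/7) → [58507/343, 28832/343, 55596/343]
+L5 (α=1/8) → [68013/392, 32605/392, 16153/98]
+L6 (α=2/3) → [25807/392, 70237/1176, 19681/294]
→ [66, 60, 67]

at x=0,y=2 over L1,L2,L3,L4,L5,L6:
L1 α=1/5: [36/5, 188/5, 251/5]
L2 α=1/2: [18/5, 264/5, 738/5]
L3 α=1/2: [283/10, 187/5, 1843/10]
L4 α=1/5: [1416/25, 1633/25, 4891/25]
L5 α=1: [132, 83, 188]
L6 α=5/6: [1147/6, 49/3, 344/3]
rounded: [191, 16, 115]

(1,3) stack=L1,L2,L3,L4,L7; from [0,0,0]:
L1 α=1/7: [75/7, 158/7, 192/7]
L2 α=1/2: [1363/14, 737/7, 787/14]
L3 α=1: [59, 45, 150]
L4 α=1/4: [419/4, 389/4, 661/4]
L7 α=5/7: [2809/14, 2179/14, 2221/14]
= [201, 156, 159]


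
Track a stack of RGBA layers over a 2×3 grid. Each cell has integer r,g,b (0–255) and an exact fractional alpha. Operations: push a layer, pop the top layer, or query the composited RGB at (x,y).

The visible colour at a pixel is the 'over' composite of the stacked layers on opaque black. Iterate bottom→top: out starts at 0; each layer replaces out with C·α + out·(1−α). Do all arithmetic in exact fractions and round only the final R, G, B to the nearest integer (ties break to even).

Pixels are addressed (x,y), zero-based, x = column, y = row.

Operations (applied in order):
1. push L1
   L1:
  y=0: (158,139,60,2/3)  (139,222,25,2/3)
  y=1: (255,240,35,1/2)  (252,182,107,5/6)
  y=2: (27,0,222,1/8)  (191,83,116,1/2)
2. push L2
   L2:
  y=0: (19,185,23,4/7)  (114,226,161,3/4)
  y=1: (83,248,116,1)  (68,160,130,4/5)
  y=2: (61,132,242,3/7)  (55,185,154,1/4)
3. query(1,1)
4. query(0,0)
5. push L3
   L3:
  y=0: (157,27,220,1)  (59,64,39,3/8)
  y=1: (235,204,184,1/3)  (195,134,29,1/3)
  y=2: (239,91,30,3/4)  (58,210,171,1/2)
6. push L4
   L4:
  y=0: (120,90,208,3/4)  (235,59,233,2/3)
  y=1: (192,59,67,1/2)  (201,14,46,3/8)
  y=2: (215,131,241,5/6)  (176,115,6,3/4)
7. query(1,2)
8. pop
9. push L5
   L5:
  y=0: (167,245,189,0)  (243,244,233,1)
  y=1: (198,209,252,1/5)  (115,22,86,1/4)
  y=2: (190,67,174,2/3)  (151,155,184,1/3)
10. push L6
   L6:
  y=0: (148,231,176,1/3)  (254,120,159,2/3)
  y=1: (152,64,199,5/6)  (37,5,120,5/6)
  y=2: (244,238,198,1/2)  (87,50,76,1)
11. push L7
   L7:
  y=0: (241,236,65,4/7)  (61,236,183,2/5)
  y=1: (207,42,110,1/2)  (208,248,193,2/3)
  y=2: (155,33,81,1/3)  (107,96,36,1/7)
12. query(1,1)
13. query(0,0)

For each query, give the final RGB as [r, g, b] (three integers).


at x=1,y=1 over L1,L2:
after L1 α=5/6: [210, 455/3, 535/6]
after L2 α=4/5: [482/5, 475/3, 731/6]
→ [96, 158, 122]

at x=0,y=0 over L1,L2:
after L1 α=2/3: [316/3, 278/3, 40]
after L2 α=4/7: [56, 1018/7, 212/7]
→ [56, 145, 30]

query (1,2) [L1,L2,L3,L4] — begin 0,0,0
+L1 (α=1/2) → [191/2, 83/2, 58]
+L2 (α=1/4) → [683/8, 619/8, 82]
+L3 (α=1/2) → [1147/16, 2299/16, 253/2]
+L4 (α=3/4) → [9595/64, 7819/64, 289/8]
→ [150, 122, 36]

(1,1) stack=L1,L2,L3,L5,L6,L7; from [0,0,0]:
+L1 (α=5/6) → [210, 455/3, 535/6]
+L2 (α=4/5) → [482/5, 475/3, 731/6]
+L3 (α=1/3) → [1939/15, 1352/9, 818/9]
+L5 (α=1/4) → [1257/10, 709/6, 269/3]
+L6 (α=5/6) → [3107/60, 859/36, 2069/18]
+L7 (α=2/3) → [28067/180, 18715/108, 9017/54]
rounded: [156, 173, 167]

query (0,0) [L1,L2,L3,L5,L6,L7] — begin 0,0,0
+L1 (α=2/3) → [316/3, 278/3, 40]
+L2 (α=4/7) → [56, 1018/7, 212/7]
+L3 (α=1) → [157, 27, 220]
+L5 (α=0) → [157, 27, 220]
+L6 (α=1/3) → [154, 95, 616/3]
+L7 (α=4/7) → [1426/7, 1229/7, 876/7]
rounded: [204, 176, 125]


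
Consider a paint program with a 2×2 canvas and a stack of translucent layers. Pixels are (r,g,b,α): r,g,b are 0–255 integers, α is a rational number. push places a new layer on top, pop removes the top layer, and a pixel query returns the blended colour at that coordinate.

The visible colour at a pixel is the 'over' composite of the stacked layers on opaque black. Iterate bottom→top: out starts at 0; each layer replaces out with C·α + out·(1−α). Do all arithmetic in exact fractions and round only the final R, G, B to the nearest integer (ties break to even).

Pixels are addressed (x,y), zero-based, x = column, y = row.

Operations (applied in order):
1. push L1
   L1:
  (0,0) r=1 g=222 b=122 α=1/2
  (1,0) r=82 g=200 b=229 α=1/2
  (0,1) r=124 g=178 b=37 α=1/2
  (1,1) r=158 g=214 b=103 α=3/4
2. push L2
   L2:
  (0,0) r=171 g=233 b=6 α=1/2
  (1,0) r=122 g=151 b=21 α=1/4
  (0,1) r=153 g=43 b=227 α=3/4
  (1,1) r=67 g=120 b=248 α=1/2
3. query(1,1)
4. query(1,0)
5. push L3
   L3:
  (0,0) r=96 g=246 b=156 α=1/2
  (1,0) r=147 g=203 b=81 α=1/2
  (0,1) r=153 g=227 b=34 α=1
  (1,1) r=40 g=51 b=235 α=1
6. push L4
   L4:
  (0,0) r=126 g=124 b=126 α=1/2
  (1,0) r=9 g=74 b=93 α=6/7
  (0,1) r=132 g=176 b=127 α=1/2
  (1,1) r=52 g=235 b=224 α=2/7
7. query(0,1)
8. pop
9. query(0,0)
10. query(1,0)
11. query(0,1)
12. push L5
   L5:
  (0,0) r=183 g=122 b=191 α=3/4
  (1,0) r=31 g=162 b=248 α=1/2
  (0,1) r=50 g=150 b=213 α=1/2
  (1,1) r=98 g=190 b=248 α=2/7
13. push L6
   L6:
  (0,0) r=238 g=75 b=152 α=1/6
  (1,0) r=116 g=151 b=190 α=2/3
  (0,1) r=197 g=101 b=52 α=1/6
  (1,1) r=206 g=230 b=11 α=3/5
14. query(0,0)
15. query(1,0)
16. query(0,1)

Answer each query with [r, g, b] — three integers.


at x=1,y=1 over L1,L2:
after L1 α=3/4: [237/2, 321/2, 309/4]
after L2 α=1/2: [371/4, 561/4, 1301/8]
rounded: [93, 140, 163]

query (1,0) [L1,L2] — begin 0,0,0
L1 α=1/2: [41, 100, 229/2]
L2 α=1/4: [245/4, 451/4, 729/8]
= [61, 113, 91]

at x=0,y=1 over L1,L2,L3,L4:
after L1 α=1/2: [62, 89, 37/2]
after L2 α=3/4: [521/4, 109/2, 1399/8]
after L3 α=1: [153, 227, 34]
after L4 α=1/2: [285/2, 403/2, 161/2]
= [142, 202, 80]

query (0,0) [L1,L2,L3] — begin 0,0,0
L1 α=1/2: [1/2, 111, 61]
L2 α=1/2: [343/4, 172, 67/2]
L3 α=1/2: [727/8, 209, 379/4]
→ [91, 209, 95]

at x=1,y=0 over L1,L2,L3:
after L1 α=1/2: [41, 100, 229/2]
after L2 α=1/4: [245/4, 451/4, 729/8]
after L3 α=1/2: [833/8, 1263/8, 1377/16]
= [104, 158, 86]

at x=0,y=1 over L1,L2,L3:
L1 α=1/2: [62, 89, 37/2]
L2 α=3/4: [521/4, 109/2, 1399/8]
L3 α=1: [153, 227, 34]
rounded: [153, 227, 34]

at x=0,y=0 over L1,L2,L3,L5,L6:
after L1 α=1/2: [1/2, 111, 61]
after L2 α=1/2: [343/4, 172, 67/2]
after L3 α=1/2: [727/8, 209, 379/4]
after L5 α=3/4: [5119/32, 575/4, 2671/16]
after L6 α=1/6: [33211/192, 3175/24, 15787/96]
= [173, 132, 164]

at x=1,y=0 over L1,L2,L3,L5,L6:
L1 α=1/2: [41, 100, 229/2]
L2 α=1/4: [245/4, 451/4, 729/8]
L3 α=1/2: [833/8, 1263/8, 1377/16]
L5 α=1/2: [1081/16, 2559/16, 5345/32]
L6 α=2/3: [4793/48, 7391/48, 5835/32]
= [100, 154, 182]

query (0,1) [L1,L2,L3,L5,L6] — begin 0,0,0
after L1 α=1/2: [62, 89, 37/2]
after L2 α=3/4: [521/4, 109/2, 1399/8]
after L3 α=1: [153, 227, 34]
after L5 α=1/2: [203/2, 377/2, 247/2]
after L6 α=1/6: [1409/12, 2087/12, 1339/12]
→ [117, 174, 112]
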